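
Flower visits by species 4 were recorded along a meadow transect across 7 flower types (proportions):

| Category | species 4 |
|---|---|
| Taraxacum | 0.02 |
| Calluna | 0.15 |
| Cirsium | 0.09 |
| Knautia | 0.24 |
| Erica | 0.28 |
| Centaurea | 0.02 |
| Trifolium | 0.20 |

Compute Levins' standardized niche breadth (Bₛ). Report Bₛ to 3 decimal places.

0.637

Σpᵢ² = 0.02² + 0.15² + 0.09² + 0.24² + 0.28² + 0.02² + 0.20² = 0.0004 + 0.0225 + 0.0081 + 0.0576 + 0.0784 + 0.0004 + 0.0400 = 0.2074
B = 1 / 0.2074 = 4.82160
Bₛ = (B − 1)/(n − 1) = (4.82160 − 1)/(7 − 1) = 3.82160/6 = 0.63693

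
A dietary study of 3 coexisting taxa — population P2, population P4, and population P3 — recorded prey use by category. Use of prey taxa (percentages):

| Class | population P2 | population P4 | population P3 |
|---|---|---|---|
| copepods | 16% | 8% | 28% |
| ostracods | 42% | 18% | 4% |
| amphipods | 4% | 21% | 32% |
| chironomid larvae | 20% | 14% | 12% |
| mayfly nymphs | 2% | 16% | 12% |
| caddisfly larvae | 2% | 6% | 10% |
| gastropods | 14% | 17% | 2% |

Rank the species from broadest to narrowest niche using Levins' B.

Convert percentages to proportions (divide by 100).
Σp_P2ᵢ² = 0.16² + 0.42² + 0.04² + 0.20² + 0.02² + 0.02² + 0.14² = 0.0256 + 0.1764 + 0.0016 + 0.0400 + 0.0004 + 0.0004 + 0.0196 = 0.2640
B_P2 = 1 / 0.2640 = 3.7879
Σp_P4ᵢ² = 0.08² + 0.18² + 0.21² + 0.14² + 0.16² + 0.06² + 0.17² = 0.0064 + 0.0324 + 0.0441 + 0.0196 + 0.0256 + 0.0036 + 0.0289 = 0.1606
B_P4 = 1 / 0.1606 = 6.2267
Σp_P3ᵢ² = 0.28² + 0.04² + 0.32² + 0.12² + 0.12² + 0.10² + 0.02² = 0.0784 + 0.0016 + 0.1024 + 0.0144 + 0.0144 + 0.0100 + 0.0004 = 0.2216
B_P3 = 1 / 0.2216 = 4.5126
Ranking by B (broadest → narrowest): population P4 (6.23) > population P3 (4.51) > population P2 (3.79)

population P4 > population P3 > population P2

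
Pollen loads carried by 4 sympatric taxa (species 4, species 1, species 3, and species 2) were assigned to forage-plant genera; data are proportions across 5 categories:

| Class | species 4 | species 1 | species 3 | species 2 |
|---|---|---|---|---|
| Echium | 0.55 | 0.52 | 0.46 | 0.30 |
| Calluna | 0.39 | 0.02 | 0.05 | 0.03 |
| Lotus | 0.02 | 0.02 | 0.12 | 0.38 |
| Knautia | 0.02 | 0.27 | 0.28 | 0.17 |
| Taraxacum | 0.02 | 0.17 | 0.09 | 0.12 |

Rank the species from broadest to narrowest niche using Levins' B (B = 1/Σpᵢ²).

species 2 > species 3 > species 1 > species 4

Σp_4ᵢ² = 0.55² + 0.39² + 0.02² + 0.02² + 0.02² = 0.3025 + 0.1521 + 0.0004 + 0.0004 + 0.0004 = 0.4558
B_4 = 1 / 0.4558 = 2.1939
Σp_1ᵢ² = 0.52² + 0.02² + 0.02² + 0.27² + 0.17² = 0.2704 + 0.0004 + 0.0004 + 0.0729 + 0.0289 = 0.3730
B_1 = 1 / 0.3730 = 2.6810
Σp_3ᵢ² = 0.46² + 0.05² + 0.12² + 0.28² + 0.09² = 0.2116 + 0.0025 + 0.0144 + 0.0784 + 0.0081 = 0.3150
B_3 = 1 / 0.3150 = 3.1746
Σp_2ᵢ² = 0.30² + 0.03² + 0.38² + 0.17² + 0.12² = 0.0900 + 0.0009 + 0.1444 + 0.0289 + 0.0144 = 0.2786
B_2 = 1 / 0.2786 = 3.5894
Ranking by B (broadest → narrowest): species 2 (3.59) > species 3 (3.17) > species 1 (2.68) > species 4 (2.19)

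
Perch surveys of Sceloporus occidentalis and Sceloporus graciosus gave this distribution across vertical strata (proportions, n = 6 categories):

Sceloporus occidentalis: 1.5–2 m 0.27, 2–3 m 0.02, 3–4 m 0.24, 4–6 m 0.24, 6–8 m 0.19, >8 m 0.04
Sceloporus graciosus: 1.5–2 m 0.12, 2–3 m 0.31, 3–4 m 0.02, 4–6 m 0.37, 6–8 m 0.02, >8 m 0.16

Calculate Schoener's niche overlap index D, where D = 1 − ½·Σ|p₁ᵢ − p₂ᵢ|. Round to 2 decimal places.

Σ|p₁ᵢ − p₂ᵢ| = 0.15 + 0.29 + 0.22 + 0.13 + 0.17 + 0.12 = 1.08
D = 1 − ½ × 1.08 = 1 − 0.540 = 0.4600

0.46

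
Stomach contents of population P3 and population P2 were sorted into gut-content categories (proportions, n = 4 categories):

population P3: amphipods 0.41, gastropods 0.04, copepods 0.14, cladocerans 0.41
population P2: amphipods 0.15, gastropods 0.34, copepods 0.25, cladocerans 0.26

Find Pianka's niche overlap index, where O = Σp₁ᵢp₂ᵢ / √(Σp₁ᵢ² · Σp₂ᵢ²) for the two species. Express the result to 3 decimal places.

0.700

Σ p₁ᵢp₂ᵢ = 0.0615 + 0.0136 + 0.0350 + 0.1066 = 0.2167
Σp_1ᵢ² = 0.41² + 0.04² + 0.14² + 0.41² = 0.1681 + 0.0016 + 0.0196 + 0.1681 = 0.3574
Σp_2ᵢ² = 0.15² + 0.34² + 0.25² + 0.26² = 0.0225 + 0.1156 + 0.0625 + 0.0676 = 0.2682
O = 0.2167 / √(0.3574 × 0.2682) = 0.2167 / 0.309604 = 0.69993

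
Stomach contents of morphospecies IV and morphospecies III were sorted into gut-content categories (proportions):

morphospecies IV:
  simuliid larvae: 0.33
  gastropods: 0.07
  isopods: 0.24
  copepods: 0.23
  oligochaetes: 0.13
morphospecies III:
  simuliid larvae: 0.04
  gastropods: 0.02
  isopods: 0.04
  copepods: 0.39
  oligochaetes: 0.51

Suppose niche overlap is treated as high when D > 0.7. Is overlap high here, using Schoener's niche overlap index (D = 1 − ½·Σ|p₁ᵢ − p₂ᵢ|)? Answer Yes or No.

Σ|p₁ᵢ − p₂ᵢ| = 0.29 + 0.05 + 0.20 + 0.16 + 0.38 = 1.08
D = 1 − ½ × 1.08 = 1 − 0.540 = 0.4600
D = 0.4600 < 0.7 → No.

No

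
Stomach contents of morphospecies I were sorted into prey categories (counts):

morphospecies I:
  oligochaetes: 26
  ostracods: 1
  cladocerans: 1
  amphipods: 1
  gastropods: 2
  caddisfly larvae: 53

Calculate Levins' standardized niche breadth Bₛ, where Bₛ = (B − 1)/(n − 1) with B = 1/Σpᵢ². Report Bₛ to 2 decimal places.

0.20

Proportions for morphospecies I (n=84): 26/84=0.3095, 1/84=0.0119, 1/84=0.0119, 1/84=0.0119, 2/84=0.0238, 53/84=0.6310
Σpᵢ² = 0.3095² + 0.0119² + 0.0119² + 0.0119² + 0.0238² + 0.6310² = 0.095790 + 0.000142 + 0.000142 + 0.000142 + 0.000566 + 0.398161 = 0.494943
B = 1 / 0.494943 = 2.0204
Bₛ = (B − 1)/(n − 1) = (2.0204 − 1)/(6 − 1) = 1.0204/5 = 0.2041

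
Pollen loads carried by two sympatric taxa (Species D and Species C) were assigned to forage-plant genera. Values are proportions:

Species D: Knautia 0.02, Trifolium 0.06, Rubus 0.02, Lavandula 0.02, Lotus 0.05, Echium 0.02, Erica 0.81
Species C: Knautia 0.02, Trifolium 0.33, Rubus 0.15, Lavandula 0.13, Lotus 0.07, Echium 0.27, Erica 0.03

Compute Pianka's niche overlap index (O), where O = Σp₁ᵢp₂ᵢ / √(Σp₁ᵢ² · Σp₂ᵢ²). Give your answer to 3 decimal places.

0.152

Σ p₁ᵢp₂ᵢ = 0.0004 + 0.0198 + 0.0030 + 0.0026 + 0.0035 + 0.0054 + 0.0243 = 0.0590
Σp_1ᵢ² = 0.02² + 0.06² + 0.02² + 0.02² + 0.05² + 0.02² + 0.81² = 0.0004 + 0.0036 + 0.0004 + 0.0004 + 0.0025 + 0.0004 + 0.6561 = 0.6638
Σp_2ᵢ² = 0.02² + 0.33² + 0.15² + 0.13² + 0.07² + 0.27² + 0.03² = 0.0004 + 0.1089 + 0.0225 + 0.0169 + 0.0049 + 0.0729 + 0.0009 = 0.2274
O = 0.0590 / √(0.6638 × 0.2274) = 0.0590 / 0.388520 = 0.15186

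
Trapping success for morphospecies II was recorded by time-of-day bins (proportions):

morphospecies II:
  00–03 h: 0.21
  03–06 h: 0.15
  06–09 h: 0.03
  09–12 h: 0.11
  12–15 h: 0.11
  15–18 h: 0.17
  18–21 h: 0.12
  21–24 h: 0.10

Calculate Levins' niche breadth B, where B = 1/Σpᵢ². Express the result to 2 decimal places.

Σpᵢ² = 0.21² + 0.15² + 0.03² + 0.11² + 0.11² + 0.17² + 0.12² + 0.10² = 0.0441 + 0.0225 + 0.0009 + 0.0121 + 0.0121 + 0.0289 + 0.0144 + 0.0100 = 0.1450
B = 1 / 0.1450 = 6.8966

6.90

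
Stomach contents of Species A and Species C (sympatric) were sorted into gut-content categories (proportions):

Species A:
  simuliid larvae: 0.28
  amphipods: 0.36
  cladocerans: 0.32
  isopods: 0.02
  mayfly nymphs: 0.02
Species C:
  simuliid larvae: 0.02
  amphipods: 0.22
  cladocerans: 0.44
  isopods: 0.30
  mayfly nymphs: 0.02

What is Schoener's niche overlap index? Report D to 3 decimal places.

0.600

Σ|p₁ᵢ − p₂ᵢ| = 0.26 + 0.14 + 0.12 + 0.28 + 0.00 = 0.80
D = 1 − ½ × 0.80 = 1 − 0.400 = 0.60000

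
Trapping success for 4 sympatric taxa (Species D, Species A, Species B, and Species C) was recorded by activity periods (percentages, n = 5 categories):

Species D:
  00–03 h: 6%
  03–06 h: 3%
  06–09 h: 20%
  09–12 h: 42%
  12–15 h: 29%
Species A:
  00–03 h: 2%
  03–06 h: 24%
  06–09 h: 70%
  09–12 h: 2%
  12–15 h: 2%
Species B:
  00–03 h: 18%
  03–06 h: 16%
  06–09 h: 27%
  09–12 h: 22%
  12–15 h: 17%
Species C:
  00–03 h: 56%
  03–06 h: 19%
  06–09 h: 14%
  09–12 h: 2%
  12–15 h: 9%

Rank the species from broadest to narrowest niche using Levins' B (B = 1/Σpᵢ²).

Convert percentages to proportions (divide by 100).
Σp_Dᵢ² = 0.06² + 0.03² + 0.20² + 0.42² + 0.29² = 0.0036 + 0.0009 + 0.0400 + 0.1764 + 0.0841 = 0.3050
B_D = 1 / 0.3050 = 3.2787
Σp_Aᵢ² = 0.02² + 0.24² + 0.70² + 0.02² + 0.02² = 0.0004 + 0.0576 + 0.4900 + 0.0004 + 0.0004 = 0.5488
B_A = 1 / 0.5488 = 1.8222
Σp_Bᵢ² = 0.18² + 0.16² + 0.27² + 0.22² + 0.17² = 0.0324 + 0.0256 + 0.0729 + 0.0484 + 0.0289 = 0.2082
B_B = 1 / 0.2082 = 4.8031
Σp_Cᵢ² = 0.56² + 0.19² + 0.14² + 0.02² + 0.09² = 0.3136 + 0.0361 + 0.0196 + 0.0004 + 0.0081 = 0.3778
B_C = 1 / 0.3778 = 2.6469
Ranking by B (broadest → narrowest): Species B (4.80) > Species D (3.28) > Species C (2.65) > Species A (1.82)

Species B > Species D > Species C > Species A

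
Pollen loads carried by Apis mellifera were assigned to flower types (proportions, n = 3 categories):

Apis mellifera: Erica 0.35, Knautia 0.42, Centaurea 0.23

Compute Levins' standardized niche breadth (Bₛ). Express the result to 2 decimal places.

0.92

Σpᵢ² = 0.35² + 0.42² + 0.23² = 0.1225 + 0.1764 + 0.0529 = 0.3518
B = 1 / 0.3518 = 2.8425
Bₛ = (B − 1)/(n − 1) = (2.8425 − 1)/(3 − 1) = 1.8425/2 = 0.9213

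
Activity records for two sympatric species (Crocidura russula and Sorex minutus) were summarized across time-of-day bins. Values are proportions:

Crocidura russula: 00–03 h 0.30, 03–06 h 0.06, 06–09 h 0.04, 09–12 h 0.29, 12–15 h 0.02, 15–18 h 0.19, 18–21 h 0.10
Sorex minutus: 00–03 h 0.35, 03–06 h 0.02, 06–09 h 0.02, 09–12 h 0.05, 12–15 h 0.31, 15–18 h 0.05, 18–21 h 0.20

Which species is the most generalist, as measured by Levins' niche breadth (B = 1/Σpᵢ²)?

Σp_russᵢ² = 0.30² + 0.06² + 0.04² + 0.29² + 0.02² + 0.19² + 0.10² = 0.0900 + 0.0036 + 0.0016 + 0.0841 + 0.0004 + 0.0361 + 0.0100 = 0.2258
B_russ = 1 / 0.2258 = 4.4287
Σp_minuᵢ² = 0.35² + 0.02² + 0.02² + 0.05² + 0.31² + 0.05² + 0.20² = 0.1225 + 0.0004 + 0.0004 + 0.0025 + 0.0961 + 0.0025 + 0.0400 = 0.2644
B_minu = 1 / 0.2644 = 3.7821
Highest B → broadest niche (most generalist): Crocidura russula (B = 4.43).

Crocidura russula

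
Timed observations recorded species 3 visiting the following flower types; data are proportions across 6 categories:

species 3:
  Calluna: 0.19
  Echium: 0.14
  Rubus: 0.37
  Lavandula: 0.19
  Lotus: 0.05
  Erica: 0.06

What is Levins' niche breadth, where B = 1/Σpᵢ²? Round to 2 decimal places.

4.26

Σpᵢ² = 0.19² + 0.14² + 0.37² + 0.19² + 0.05² + 0.06² = 0.0361 + 0.0196 + 0.1369 + 0.0361 + 0.0025 + 0.0036 = 0.2348
B = 1 / 0.2348 = 4.2589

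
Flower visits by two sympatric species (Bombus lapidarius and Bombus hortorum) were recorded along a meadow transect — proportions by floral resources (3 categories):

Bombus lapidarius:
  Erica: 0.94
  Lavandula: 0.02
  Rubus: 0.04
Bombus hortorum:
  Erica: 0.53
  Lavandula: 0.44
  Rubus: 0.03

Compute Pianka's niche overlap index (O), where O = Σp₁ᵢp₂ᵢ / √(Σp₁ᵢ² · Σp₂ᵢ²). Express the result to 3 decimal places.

Σ p₁ᵢp₂ᵢ = 0.4982 + 0.0088 + 0.0012 = 0.5082
Σp_1ᵢ² = 0.94² + 0.02² + 0.04² = 0.8836 + 0.0004 + 0.0016 = 0.8856
Σp_2ᵢ² = 0.53² + 0.44² + 0.03² = 0.2809 + 0.1936 + 0.0009 = 0.4754
O = 0.5082 / √(0.8856 × 0.4754) = 0.5082 / 0.648856 = 0.78322

0.783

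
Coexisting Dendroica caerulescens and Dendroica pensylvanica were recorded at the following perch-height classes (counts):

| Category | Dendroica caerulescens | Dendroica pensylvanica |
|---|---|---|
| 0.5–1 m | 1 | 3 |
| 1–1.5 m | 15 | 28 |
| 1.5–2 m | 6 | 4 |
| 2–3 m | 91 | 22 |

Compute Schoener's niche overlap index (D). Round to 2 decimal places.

Proportions for Dendroica caerulescens (n=113): 1/113=0.0088, 15/113=0.1327, 6/113=0.0531, 91/113=0.8053
Proportions for Dendroica pensylvanica (n=57): 3/57=0.0526, 28/57=0.4912, 4/57=0.0702, 22/57=0.3860
Σ|p₁ᵢ − p₂ᵢ| = 0.0438 + 0.3585 + 0.0171 + 0.4193 = 0.8387
D = 1 − ½ × 0.8387 = 1 − 0.41935 = 0.58065

0.58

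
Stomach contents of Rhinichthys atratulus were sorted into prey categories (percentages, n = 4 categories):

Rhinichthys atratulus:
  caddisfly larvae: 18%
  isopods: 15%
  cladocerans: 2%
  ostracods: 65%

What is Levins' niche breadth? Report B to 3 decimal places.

2.093

Convert percentages to proportions (divide by 100).
Σpᵢ² = 0.18² + 0.15² + 0.02² + 0.65² = 0.0324 + 0.0225 + 0.0004 + 0.4225 = 0.4778
B = 1 / 0.4778 = 2.09293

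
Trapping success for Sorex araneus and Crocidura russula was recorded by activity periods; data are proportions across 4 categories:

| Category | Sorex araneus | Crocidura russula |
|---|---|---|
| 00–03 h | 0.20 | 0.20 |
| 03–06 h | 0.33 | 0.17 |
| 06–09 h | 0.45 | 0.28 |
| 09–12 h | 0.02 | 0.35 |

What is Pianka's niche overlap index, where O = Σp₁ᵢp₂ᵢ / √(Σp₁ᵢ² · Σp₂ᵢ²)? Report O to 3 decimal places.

Σ p₁ᵢp₂ᵢ = 0.0400 + 0.0561 + 0.1260 + 0.0070 = 0.2291
Σp_1ᵢ² = 0.20² + 0.33² + 0.45² + 0.02² = 0.0400 + 0.1089 + 0.2025 + 0.0004 = 0.3518
Σp_2ᵢ² = 0.20² + 0.17² + 0.28² + 0.35² = 0.0400 + 0.0289 + 0.0784 + 0.1225 = 0.2698
O = 0.2291 / √(0.3518 × 0.2698) = 0.2291 / 0.308084 = 0.74363

0.744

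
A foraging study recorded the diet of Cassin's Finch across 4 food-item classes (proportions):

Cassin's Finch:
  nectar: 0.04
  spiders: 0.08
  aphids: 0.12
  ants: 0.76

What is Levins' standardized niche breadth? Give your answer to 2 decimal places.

Σpᵢ² = 0.04² + 0.08² + 0.12² + 0.76² = 0.0016 + 0.0064 + 0.0144 + 0.5776 = 0.6000
B = 1 / 0.6000 = 1.6667
Bₛ = (B − 1)/(n − 1) = (1.6667 − 1)/(4 − 1) = 0.6667/3 = 0.2222

0.22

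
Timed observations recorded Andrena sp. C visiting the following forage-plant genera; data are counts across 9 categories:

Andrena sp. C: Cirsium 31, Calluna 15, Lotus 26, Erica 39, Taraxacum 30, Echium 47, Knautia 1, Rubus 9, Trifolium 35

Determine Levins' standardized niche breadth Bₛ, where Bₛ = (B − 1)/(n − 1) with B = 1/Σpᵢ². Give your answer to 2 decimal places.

0.75

Proportions for Andrena sp. C (n=233): 31/233=0.1330, 15/233=0.0644, 26/233=0.1116, 39/233=0.1674, 30/233=0.1288, 47/233=0.2017, 1/233=0.0043, 9/233=0.0386, 35/233=0.1502
Σpᵢ² = 0.1330² + 0.0644² + 0.1116² + 0.1674² + 0.1288² + 0.2017² + 0.0043² + 0.0386² + 0.1502² = 0.017689 + 0.004147 + 0.012455 + 0.028023 + 0.016589 + 0.040683 + 0.000018 + 0.001490 + 0.022560 = 0.143654
B = 1 / 0.143654 = 6.9612
Bₛ = (B − 1)/(n − 1) = (6.9612 − 1)/(9 − 1) = 5.9612/8 = 0.7452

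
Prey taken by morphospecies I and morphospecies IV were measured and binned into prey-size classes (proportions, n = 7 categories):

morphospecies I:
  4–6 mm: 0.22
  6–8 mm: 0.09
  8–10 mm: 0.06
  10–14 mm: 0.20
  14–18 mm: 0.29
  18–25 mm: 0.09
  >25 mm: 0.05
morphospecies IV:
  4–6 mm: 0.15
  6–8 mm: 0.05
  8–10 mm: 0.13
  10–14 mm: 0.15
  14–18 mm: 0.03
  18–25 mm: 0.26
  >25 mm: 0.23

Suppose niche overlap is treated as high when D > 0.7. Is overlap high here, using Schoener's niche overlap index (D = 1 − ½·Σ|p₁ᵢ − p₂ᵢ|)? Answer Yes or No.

Σ|p₁ᵢ − p₂ᵢ| = 0.07 + 0.04 + 0.07 + 0.05 + 0.26 + 0.17 + 0.18 = 0.84
D = 1 − ½ × 0.84 = 1 − 0.420 = 0.5800
D = 0.5800 < 0.7 → No.

No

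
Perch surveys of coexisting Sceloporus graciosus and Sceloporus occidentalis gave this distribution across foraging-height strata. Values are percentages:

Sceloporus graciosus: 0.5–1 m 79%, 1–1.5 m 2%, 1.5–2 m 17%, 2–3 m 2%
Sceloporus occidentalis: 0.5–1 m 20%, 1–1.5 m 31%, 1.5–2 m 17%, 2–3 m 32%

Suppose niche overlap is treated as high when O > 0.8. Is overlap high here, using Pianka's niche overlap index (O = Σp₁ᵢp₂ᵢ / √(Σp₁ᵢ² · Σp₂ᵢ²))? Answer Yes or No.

Convert percentages to proportions (divide by 100).
Σ p₁ᵢp₂ᵢ = 0.1580 + 0.0062 + 0.0289 + 0.0064 = 0.1995
Σp_1ᵢ² = 0.79² + 0.02² + 0.17² + 0.02² = 0.6241 + 0.0004 + 0.0289 + 0.0004 = 0.6538
Σp_2ᵢ² = 0.20² + 0.31² + 0.17² + 0.32² = 0.0400 + 0.0961 + 0.0289 + 0.1024 = 0.2674
O = 0.1995 / √(0.6538 × 0.2674) = 0.1995 / 0.41812 = 0.4771
O = 0.4771 < 0.8 → No.

No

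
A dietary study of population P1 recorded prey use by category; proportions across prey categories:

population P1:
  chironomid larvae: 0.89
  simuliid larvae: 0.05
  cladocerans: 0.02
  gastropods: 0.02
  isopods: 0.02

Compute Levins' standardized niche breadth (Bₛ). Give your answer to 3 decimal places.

Σpᵢ² = 0.89² + 0.05² + 0.02² + 0.02² + 0.02² = 0.7921 + 0.0025 + 0.0004 + 0.0004 + 0.0004 = 0.7958
B = 1 / 0.7958 = 1.25660
Bₛ = (B − 1)/(n − 1) = (1.25660 − 1)/(5 − 1) = 0.25660/4 = 0.06415

0.064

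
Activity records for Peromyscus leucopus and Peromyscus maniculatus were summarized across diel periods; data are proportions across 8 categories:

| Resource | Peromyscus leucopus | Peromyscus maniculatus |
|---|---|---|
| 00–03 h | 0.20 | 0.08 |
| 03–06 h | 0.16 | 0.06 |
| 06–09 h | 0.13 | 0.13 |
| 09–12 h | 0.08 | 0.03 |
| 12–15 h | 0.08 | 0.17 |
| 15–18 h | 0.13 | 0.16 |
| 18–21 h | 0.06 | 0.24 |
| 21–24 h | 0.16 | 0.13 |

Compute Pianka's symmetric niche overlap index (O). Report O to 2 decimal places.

0.77

Σ p₁ᵢp₂ᵢ = 0.0160 + 0.0096 + 0.0169 + 0.0024 + 0.0136 + 0.0208 + 0.0144 + 0.0208 = 0.1145
Σp_1ᵢ² = 0.20² + 0.16² + 0.13² + 0.08² + 0.08² + 0.13² + 0.06² + 0.16² = 0.0400 + 0.0256 + 0.0169 + 0.0064 + 0.0064 + 0.0169 + 0.0036 + 0.0256 = 0.1414
Σp_2ᵢ² = 0.08² + 0.06² + 0.13² + 0.03² + 0.17² + 0.16² + 0.24² + 0.13² = 0.0064 + 0.0036 + 0.0169 + 0.0009 + 0.0289 + 0.0256 + 0.0576 + 0.0169 = 0.1568
O = 0.1145 / √(0.1414 × 0.1568) = 0.1145 / 0.14890 = 0.7690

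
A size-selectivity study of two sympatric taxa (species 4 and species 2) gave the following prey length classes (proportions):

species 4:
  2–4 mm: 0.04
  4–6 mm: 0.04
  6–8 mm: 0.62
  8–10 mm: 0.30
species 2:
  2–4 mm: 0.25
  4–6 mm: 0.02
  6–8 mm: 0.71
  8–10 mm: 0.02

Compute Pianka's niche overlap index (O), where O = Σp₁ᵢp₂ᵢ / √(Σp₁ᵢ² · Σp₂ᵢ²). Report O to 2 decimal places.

Σ p₁ᵢp₂ᵢ = 0.0100 + 0.0008 + 0.4402 + 0.0060 = 0.4570
Σp_1ᵢ² = 0.04² + 0.04² + 0.62² + 0.30² = 0.0016 + 0.0016 + 0.3844 + 0.0900 = 0.4776
Σp_2ᵢ² = 0.25² + 0.02² + 0.71² + 0.02² = 0.0625 + 0.0004 + 0.5041 + 0.0004 = 0.5674
O = 0.4570 / √(0.4776 × 0.5674) = 0.4570 / 0.52057 = 0.8779

0.88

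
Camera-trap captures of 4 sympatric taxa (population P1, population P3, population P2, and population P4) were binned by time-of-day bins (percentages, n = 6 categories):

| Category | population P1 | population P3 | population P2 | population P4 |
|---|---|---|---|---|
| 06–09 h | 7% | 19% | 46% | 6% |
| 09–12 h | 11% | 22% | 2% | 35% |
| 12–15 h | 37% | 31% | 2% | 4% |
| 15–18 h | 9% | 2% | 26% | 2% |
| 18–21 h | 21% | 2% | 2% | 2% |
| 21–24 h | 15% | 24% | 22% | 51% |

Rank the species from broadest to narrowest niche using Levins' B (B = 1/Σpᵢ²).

Convert percentages to proportions (divide by 100).
Σp_P1ᵢ² = 0.07² + 0.11² + 0.37² + 0.09² + 0.21² + 0.15² = 0.0049 + 0.0121 + 0.1369 + 0.0081 + 0.0441 + 0.0225 = 0.2286
B_P1 = 1 / 0.2286 = 4.3745
Σp_P3ᵢ² = 0.19² + 0.22² + 0.31² + 0.02² + 0.02² + 0.24² = 0.0361 + 0.0484 + 0.0961 + 0.0004 + 0.0004 + 0.0576 = 0.2390
B_P3 = 1 / 0.2390 = 4.1841
Σp_P2ᵢ² = 0.46² + 0.02² + 0.02² + 0.26² + 0.02² + 0.22² = 0.2116 + 0.0004 + 0.0004 + 0.0676 + 0.0004 + 0.0484 = 0.3288
B_P2 = 1 / 0.3288 = 3.0414
Σp_P4ᵢ² = 0.06² + 0.35² + 0.04² + 0.02² + 0.02² + 0.51² = 0.0036 + 0.1225 + 0.0016 + 0.0004 + 0.0004 + 0.2601 = 0.3886
B_P4 = 1 / 0.3886 = 2.5733
Ranking by B (broadest → narrowest): population P1 (4.37) > population P3 (4.18) > population P2 (3.04) > population P4 (2.57)

population P1 > population P3 > population P2 > population P4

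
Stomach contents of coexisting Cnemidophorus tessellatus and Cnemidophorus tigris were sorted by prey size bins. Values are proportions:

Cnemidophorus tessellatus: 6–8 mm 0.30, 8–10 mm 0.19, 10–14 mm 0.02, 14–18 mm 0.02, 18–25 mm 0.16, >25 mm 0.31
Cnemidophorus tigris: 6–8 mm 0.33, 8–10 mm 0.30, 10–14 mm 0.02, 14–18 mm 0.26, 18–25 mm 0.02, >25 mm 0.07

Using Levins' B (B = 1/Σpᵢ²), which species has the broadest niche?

Cnemidophorus tessellatus

Σp_tessᵢ² = 0.30² + 0.19² + 0.02² + 0.02² + 0.16² + 0.31² = 0.0900 + 0.0361 + 0.0004 + 0.0004 + 0.0256 + 0.0961 = 0.2486
B_tess = 1 / 0.2486 = 4.0225
Σp_tigrᵢ² = 0.33² + 0.30² + 0.02² + 0.26² + 0.02² + 0.07² = 0.1089 + 0.0900 + 0.0004 + 0.0676 + 0.0004 + 0.0049 = 0.2722
B_tigr = 1 / 0.2722 = 3.6738
Highest B → broadest niche (most generalist): Cnemidophorus tessellatus (B = 4.02).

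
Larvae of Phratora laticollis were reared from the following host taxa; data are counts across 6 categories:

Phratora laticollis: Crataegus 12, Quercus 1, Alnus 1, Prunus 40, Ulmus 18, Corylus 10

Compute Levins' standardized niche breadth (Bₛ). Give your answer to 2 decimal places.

0.42

Proportions for Phratora laticollis (n=82): 12/82=0.1463, 1/82=0.0122, 1/82=0.0122, 40/82=0.4878, 18/82=0.2195, 10/82=0.1220
Σpᵢ² = 0.1463² + 0.0122² + 0.0122² + 0.4878² + 0.2195² + 0.1220² = 0.021404 + 0.000149 + 0.000149 + 0.237949 + 0.048180 + 0.014884 = 0.322715
B = 1 / 0.322715 = 3.0987
Bₛ = (B − 1)/(n − 1) = (3.0987 − 1)/(6 − 1) = 2.0987/5 = 0.4197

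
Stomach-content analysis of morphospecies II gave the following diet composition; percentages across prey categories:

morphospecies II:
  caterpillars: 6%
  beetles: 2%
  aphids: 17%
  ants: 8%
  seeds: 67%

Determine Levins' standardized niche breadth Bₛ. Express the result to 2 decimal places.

0.26

Convert percentages to proportions (divide by 100).
Σpᵢ² = 0.06² + 0.02² + 0.17² + 0.08² + 0.67² = 0.0036 + 0.0004 + 0.0289 + 0.0064 + 0.4489 = 0.4882
B = 1 / 0.4882 = 2.0483
Bₛ = (B − 1)/(n − 1) = (2.0483 − 1)/(5 − 1) = 1.0483/4 = 0.2621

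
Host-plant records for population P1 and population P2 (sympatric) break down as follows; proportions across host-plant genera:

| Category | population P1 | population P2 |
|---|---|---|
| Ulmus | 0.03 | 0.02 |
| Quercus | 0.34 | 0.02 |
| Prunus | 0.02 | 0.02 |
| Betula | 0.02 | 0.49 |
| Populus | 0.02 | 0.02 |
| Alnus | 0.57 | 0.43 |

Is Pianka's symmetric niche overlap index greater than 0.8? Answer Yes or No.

Σ p₁ᵢp₂ᵢ = 0.0006 + 0.0068 + 0.0004 + 0.0098 + 0.0004 + 0.2451 = 0.2631
Σp_1ᵢ² = 0.03² + 0.34² + 0.02² + 0.02² + 0.02² + 0.57² = 0.0009 + 0.1156 + 0.0004 + 0.0004 + 0.0004 + 0.3249 = 0.4426
Σp_2ᵢ² = 0.02² + 0.02² + 0.02² + 0.49² + 0.02² + 0.43² = 0.0004 + 0.0004 + 0.0004 + 0.2401 + 0.0004 + 0.1849 = 0.4266
O = 0.2631 / √(0.4426 × 0.4266) = 0.2631 / 0.43453 = 0.6055
O = 0.6055 < 0.8 → No.

No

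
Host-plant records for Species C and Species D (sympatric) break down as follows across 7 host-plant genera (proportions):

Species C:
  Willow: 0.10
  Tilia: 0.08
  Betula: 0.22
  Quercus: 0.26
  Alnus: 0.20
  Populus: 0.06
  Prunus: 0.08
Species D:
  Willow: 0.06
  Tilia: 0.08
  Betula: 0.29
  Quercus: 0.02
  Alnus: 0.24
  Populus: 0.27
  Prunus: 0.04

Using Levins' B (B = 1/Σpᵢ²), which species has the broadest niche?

Species C

Σp_Cᵢ² = 0.10² + 0.08² + 0.22² + 0.26² + 0.20² + 0.06² + 0.08² = 0.0100 + 0.0064 + 0.0484 + 0.0676 + 0.0400 + 0.0036 + 0.0064 = 0.1824
B_C = 1 / 0.1824 = 5.4825
Σp_Dᵢ² = 0.06² + 0.08² + 0.29² + 0.02² + 0.24² + 0.27² + 0.04² = 0.0036 + 0.0064 + 0.0841 + 0.0004 + 0.0576 + 0.0729 + 0.0016 = 0.2266
B_D = 1 / 0.2266 = 4.4131
Highest B → broadest niche (most generalist): Species C (B = 5.48).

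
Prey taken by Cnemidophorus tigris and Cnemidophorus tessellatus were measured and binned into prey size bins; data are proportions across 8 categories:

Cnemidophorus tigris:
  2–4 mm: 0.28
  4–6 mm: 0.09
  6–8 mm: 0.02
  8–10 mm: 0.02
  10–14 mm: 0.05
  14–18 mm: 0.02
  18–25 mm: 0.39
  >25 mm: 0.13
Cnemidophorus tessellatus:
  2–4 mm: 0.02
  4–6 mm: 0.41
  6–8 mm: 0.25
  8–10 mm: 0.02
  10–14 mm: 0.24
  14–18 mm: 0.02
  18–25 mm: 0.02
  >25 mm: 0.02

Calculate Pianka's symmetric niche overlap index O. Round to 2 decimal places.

0.26

Σ p₁ᵢp₂ᵢ = 0.0056 + 0.0369 + 0.0050 + 0.0004 + 0.0120 + 0.0004 + 0.0078 + 0.0026 = 0.0707
Σp_1ᵢ² = 0.28² + 0.09² + 0.02² + 0.02² + 0.05² + 0.02² + 0.39² + 0.13² = 0.0784 + 0.0081 + 0.0004 + 0.0004 + 0.0025 + 0.0004 + 0.1521 + 0.0169 = 0.2592
Σp_2ᵢ² = 0.02² + 0.41² + 0.25² + 0.02² + 0.24² + 0.02² + 0.02² + 0.02² = 0.0004 + 0.1681 + 0.0625 + 0.0004 + 0.0576 + 0.0004 + 0.0004 + 0.0004 = 0.2902
O = 0.0707 / √(0.2592 × 0.2902) = 0.0707 / 0.27426 = 0.2578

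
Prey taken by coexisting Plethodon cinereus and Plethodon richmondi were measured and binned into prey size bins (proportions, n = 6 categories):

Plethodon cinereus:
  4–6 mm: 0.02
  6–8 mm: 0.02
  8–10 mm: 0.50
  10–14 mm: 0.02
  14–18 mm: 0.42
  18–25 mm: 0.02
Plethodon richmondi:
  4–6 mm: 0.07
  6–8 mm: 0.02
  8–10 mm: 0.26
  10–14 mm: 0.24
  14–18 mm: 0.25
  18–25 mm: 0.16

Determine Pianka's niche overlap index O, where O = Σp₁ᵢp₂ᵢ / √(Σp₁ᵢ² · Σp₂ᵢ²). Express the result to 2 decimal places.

0.80

Σ p₁ᵢp₂ᵢ = 0.0014 + 0.0004 + 0.1300 + 0.0048 + 0.1050 + 0.0032 = 0.2448
Σp_1ᵢ² = 0.02² + 0.02² + 0.50² + 0.02² + 0.42² + 0.02² = 0.0004 + 0.0004 + 0.2500 + 0.0004 + 0.1764 + 0.0004 = 0.4280
Σp_2ᵢ² = 0.07² + 0.02² + 0.26² + 0.24² + 0.25² + 0.16² = 0.0049 + 0.0004 + 0.0676 + 0.0576 + 0.0625 + 0.0256 = 0.2186
O = 0.2448 / √(0.4280 × 0.2186) = 0.2448 / 0.30588 = 0.8003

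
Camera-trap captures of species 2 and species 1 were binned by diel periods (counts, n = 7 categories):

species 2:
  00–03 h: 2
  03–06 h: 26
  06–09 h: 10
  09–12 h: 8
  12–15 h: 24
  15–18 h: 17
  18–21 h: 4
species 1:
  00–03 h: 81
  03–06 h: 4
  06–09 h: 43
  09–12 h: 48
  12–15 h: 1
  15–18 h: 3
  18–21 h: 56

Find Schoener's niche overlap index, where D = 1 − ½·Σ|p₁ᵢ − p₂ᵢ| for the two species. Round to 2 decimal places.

0.30

Proportions for species 2 (n=91): 2/91=0.0220, 26/91=0.2857, 10/91=0.1099, 8/91=0.0879, 24/91=0.2637, 17/91=0.1868, 4/91=0.0440
Proportions for species 1 (n=236): 81/236=0.3432, 4/236=0.0169, 43/236=0.1822, 48/236=0.2034, 1/236=0.0042, 3/236=0.0127, 56/236=0.2373
Σ|p₁ᵢ − p₂ᵢ| = 0.3212 + 0.2688 + 0.0723 + 0.1155 + 0.2595 + 0.1741 + 0.1933 = 1.4047
D = 1 − ½ × 1.4047 = 1 − 0.70235 = 0.29765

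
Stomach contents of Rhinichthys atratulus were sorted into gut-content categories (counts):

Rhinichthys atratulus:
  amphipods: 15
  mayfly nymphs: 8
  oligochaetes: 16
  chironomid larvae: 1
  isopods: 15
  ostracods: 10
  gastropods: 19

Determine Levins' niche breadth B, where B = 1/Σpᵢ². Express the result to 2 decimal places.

5.73

Proportions for Rhinichthys atratulus (n=84): 15/84=0.1786, 8/84=0.0952, 16/84=0.1905, 1/84=0.0119, 15/84=0.1786, 10/84=0.1190, 19/84=0.2262
Σpᵢ² = 0.1786² + 0.0952² + 0.1905² + 0.0119² + 0.1786² + 0.1190² + 0.2262² = 0.031898 + 0.009063 + 0.036290 + 0.000142 + 0.031898 + 0.014161 + 0.051166 = 0.174618
B = 1 / 0.174618 = 5.7268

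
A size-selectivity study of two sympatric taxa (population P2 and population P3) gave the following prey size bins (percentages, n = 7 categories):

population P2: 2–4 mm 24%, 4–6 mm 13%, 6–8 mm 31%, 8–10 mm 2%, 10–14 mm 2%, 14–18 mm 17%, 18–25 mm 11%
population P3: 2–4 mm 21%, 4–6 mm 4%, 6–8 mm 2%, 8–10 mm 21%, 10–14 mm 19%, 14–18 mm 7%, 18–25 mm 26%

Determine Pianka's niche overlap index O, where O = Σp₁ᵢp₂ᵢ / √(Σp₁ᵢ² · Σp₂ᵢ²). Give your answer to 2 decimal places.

0.54

Convert percentages to proportions (divide by 100).
Σ p₁ᵢp₂ᵢ = 0.0504 + 0.0052 + 0.0062 + 0.0042 + 0.0038 + 0.0119 + 0.0286 = 0.1103
Σp_1ᵢ² = 0.24² + 0.13² + 0.31² + 0.02² + 0.02² + 0.17² + 0.11² = 0.0576 + 0.0169 + 0.0961 + 0.0004 + 0.0004 + 0.0289 + 0.0121 = 0.2124
Σp_2ᵢ² = 0.21² + 0.04² + 0.02² + 0.21² + 0.19² + 0.07² + 0.26² = 0.0441 + 0.0016 + 0.0004 + 0.0441 + 0.0361 + 0.0049 + 0.0676 = 0.1988
O = 0.1103 / √(0.2124 × 0.1988) = 0.1103 / 0.20549 = 0.5368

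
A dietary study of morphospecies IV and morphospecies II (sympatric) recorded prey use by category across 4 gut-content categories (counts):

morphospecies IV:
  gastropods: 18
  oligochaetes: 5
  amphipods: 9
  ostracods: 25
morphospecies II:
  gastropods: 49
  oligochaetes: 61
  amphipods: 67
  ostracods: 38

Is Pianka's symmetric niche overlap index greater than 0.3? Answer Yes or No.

Yes

Proportions for morphospecies IV (n=57): 18/57=0.3158, 5/57=0.0877, 9/57=0.1579, 25/57=0.4386
Proportions for morphospecies II (n=215): 49/215=0.2279, 61/215=0.2837, 67/215=0.3116, 38/215=0.1767
Σ p₁ᵢp₂ᵢ = 0.071971 + 0.024880 + 0.049202 + 0.077501 = 0.223554
Σp_1ᵢ² = 0.3158² + 0.0877² + 0.1579² + 0.4386² = 0.099730 + 0.007691 + 0.024932 + 0.192370 = 0.324723
Σp_2ᵢ² = 0.2279² + 0.2837² + 0.3116² + 0.1767² = 0.051938 + 0.080486 + 0.097095 + 0.031223 = 0.260742
O = 0.223554 / √(0.324723 × 0.260742) = 0.223554 / 0.2909793 = 0.7683
O = 0.7683 > 0.3 → Yes.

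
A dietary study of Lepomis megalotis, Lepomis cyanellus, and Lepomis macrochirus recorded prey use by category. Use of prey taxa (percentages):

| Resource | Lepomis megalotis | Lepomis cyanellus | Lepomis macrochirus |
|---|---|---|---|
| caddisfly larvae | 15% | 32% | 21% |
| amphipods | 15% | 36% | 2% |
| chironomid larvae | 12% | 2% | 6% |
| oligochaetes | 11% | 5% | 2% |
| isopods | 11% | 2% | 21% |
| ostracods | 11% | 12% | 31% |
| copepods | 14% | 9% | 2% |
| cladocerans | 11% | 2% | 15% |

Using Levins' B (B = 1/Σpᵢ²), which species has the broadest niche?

Convert percentages to proportions (divide by 100).
Σp_megaᵢ² = 0.15² + 0.15² + 0.12² + 0.11² + 0.11² + 0.11² + 0.14² + 0.11² = 0.0225 + 0.0225 + 0.0144 + 0.0121 + 0.0121 + 0.0121 + 0.0196 + 0.0121 = 0.1274
B_mega = 1 / 0.1274 = 7.8493
Σp_cyanᵢ² = 0.32² + 0.36² + 0.02² + 0.05² + 0.02² + 0.12² + 0.09² + 0.02² = 0.1024 + 0.1296 + 0.0004 + 0.0025 + 0.0004 + 0.0144 + 0.0081 + 0.0004 = 0.2582
B_cyan = 1 / 0.2582 = 3.8730
Σp_macrᵢ² = 0.21² + 0.02² + 0.06² + 0.02² + 0.21² + 0.31² + 0.02² + 0.15² = 0.0441 + 0.0004 + 0.0036 + 0.0004 + 0.0441 + 0.0961 + 0.0004 + 0.0225 = 0.2116
B_macr = 1 / 0.2116 = 4.7259
Highest B → broadest niche (most generalist): Lepomis megalotis (B = 7.85).

Lepomis megalotis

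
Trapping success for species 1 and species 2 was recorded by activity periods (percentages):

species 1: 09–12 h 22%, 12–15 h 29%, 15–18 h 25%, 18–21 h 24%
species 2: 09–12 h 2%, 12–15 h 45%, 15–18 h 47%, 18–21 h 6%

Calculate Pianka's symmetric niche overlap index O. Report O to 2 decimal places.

Convert percentages to proportions (divide by 100).
Σ p₁ᵢp₂ᵢ = 0.0044 + 0.1305 + 0.1175 + 0.0144 = 0.2668
Σp_1ᵢ² = 0.22² + 0.29² + 0.25² + 0.24² = 0.0484 + 0.0841 + 0.0625 + 0.0576 = 0.2526
Σp_2ᵢ² = 0.02² + 0.45² + 0.47² + 0.06² = 0.0004 + 0.2025 + 0.2209 + 0.0036 = 0.4274
O = 0.2668 / √(0.2526 × 0.4274) = 0.2668 / 0.32857 = 0.8120

0.81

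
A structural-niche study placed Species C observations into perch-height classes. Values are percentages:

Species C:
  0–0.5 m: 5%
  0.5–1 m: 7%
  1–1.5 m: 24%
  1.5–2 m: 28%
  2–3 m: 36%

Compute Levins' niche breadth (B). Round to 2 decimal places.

Convert percentages to proportions (divide by 100).
Σpᵢ² = 0.05² + 0.07² + 0.24² + 0.28² + 0.36² = 0.0025 + 0.0049 + 0.0576 + 0.0784 + 0.1296 = 0.2730
B = 1 / 0.2730 = 3.6630

3.66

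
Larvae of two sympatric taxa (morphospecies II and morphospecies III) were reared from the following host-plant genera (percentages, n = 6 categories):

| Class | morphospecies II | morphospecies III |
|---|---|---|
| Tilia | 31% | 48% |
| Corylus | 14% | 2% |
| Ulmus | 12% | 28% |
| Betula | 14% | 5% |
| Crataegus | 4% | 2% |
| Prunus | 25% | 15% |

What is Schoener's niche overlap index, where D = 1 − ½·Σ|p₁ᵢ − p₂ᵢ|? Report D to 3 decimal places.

0.670

Convert percentages to proportions (divide by 100).
Σ|p₁ᵢ − p₂ᵢ| = 0.17 + 0.12 + 0.16 + 0.09 + 0.02 + 0.10 = 0.66
D = 1 − ½ × 0.66 = 1 − 0.330 = 0.67000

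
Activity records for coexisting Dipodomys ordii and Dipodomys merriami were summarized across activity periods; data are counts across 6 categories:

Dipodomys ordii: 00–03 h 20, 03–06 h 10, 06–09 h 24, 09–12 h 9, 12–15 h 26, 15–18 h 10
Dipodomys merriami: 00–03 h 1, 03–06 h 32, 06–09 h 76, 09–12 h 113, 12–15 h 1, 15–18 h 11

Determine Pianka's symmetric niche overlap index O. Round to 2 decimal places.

Proportions for Dipodomys ordii (n=99): 20/99=0.2020, 10/99=0.1010, 24/99=0.2424, 9/99=0.0909, 26/99=0.2626, 10/99=0.1010
Proportions for Dipodomys merriami (n=234): 1/234=0.0043, 32/234=0.1368, 76/234=0.3248, 113/234=0.4829, 1/234=0.0043, 11/234=0.0470
Σ p₁ᵢp₂ᵢ = 0.000869 + 0.013817 + 0.078732 + 0.043896 + 0.001129 + 0.004747 = 0.143190
Σp_1ᵢ² = 0.2020² + 0.1010² + 0.2424² + 0.0909² + 0.2626² + 0.1010² = 0.040804 + 0.010201 + 0.058758 + 0.008263 + 0.068959 + 0.010201 = 0.197186
Σp_2ᵢ² = 0.0043² + 0.1368² + 0.3248² + 0.4829² + 0.0043² + 0.0470² = 0.000018 + 0.018714 + 0.105495 + 0.233192 + 0.000018 + 0.002209 = 0.359646
O = 0.143190 / √(0.197186 × 0.359646) = 0.143190 / 0.2663028 = 0.5377

0.54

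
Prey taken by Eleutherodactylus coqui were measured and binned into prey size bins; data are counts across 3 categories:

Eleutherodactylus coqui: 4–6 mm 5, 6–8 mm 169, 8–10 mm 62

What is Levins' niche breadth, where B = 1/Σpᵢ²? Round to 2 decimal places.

1.72

Proportions for Eleutherodactylus coqui (n=236): 5/236=0.0212, 169/236=0.7161, 62/236=0.2627
Σpᵢ² = 0.0212² + 0.7161² + 0.2627² = 0.000449 + 0.512799 + 0.069011 = 0.582259
B = 1 / 0.582259 = 1.7174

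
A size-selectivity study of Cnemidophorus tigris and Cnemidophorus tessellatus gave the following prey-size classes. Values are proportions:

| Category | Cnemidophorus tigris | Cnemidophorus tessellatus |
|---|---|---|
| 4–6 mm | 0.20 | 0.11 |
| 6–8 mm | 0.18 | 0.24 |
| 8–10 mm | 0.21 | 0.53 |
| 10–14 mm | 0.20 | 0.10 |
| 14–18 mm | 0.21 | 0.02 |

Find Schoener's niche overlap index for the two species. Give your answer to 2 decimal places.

Σ|p₁ᵢ − p₂ᵢ| = 0.09 + 0.06 + 0.32 + 0.10 + 0.19 = 0.76
D = 1 − ½ × 0.76 = 1 − 0.380 = 0.6200

0.62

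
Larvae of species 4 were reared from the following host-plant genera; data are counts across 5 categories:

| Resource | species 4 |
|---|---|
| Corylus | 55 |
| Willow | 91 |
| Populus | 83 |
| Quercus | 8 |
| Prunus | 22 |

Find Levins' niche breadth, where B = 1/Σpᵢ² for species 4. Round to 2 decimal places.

3.58

Proportions for species 4 (n=259): 55/259=0.2124, 91/259=0.3514, 83/259=0.3205, 8/259=0.0309, 22/259=0.0849
Σpᵢ² = 0.2124² + 0.3514² + 0.3205² + 0.0309² + 0.0849² = 0.045114 + 0.123482 + 0.102720 + 0.000955 + 0.007208 = 0.279479
B = 1 / 0.279479 = 3.5781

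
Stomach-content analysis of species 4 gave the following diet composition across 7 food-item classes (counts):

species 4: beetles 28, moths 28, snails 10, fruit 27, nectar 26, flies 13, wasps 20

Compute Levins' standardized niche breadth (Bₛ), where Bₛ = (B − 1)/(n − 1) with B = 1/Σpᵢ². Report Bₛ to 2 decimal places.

0.89

Proportions for species 4 (n=152): 28/152=0.1842, 28/152=0.1842, 10/152=0.0658, 27/152=0.1776, 26/152=0.1711, 13/152=0.0855, 20/152=0.1316
Σpᵢ² = 0.1842² + 0.1842² + 0.0658² + 0.1776² + 0.1711² + 0.0855² + 0.1316² = 0.033930 + 0.033930 + 0.004330 + 0.031542 + 0.029275 + 0.007310 + 0.017319 = 0.157636
B = 1 / 0.157636 = 6.3437
Bₛ = (B − 1)/(n − 1) = (6.3437 − 1)/(7 − 1) = 5.3437/6 = 0.8906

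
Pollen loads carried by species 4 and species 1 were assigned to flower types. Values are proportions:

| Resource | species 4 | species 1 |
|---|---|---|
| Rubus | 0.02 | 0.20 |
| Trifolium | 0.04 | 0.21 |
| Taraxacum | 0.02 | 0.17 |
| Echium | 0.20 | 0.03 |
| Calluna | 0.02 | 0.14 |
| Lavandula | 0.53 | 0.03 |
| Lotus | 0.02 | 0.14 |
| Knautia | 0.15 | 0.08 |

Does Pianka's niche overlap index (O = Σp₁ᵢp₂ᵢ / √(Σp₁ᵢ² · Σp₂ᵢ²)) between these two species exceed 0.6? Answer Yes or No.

No

Σ p₁ᵢp₂ᵢ = 0.0040 + 0.0084 + 0.0034 + 0.0060 + 0.0028 + 0.0159 + 0.0028 + 0.0120 = 0.0553
Σp_1ᵢ² = 0.02² + 0.04² + 0.02² + 0.20² + 0.02² + 0.53² + 0.02² + 0.15² = 0.0004 + 0.0016 + 0.0004 + 0.0400 + 0.0004 + 0.2809 + 0.0004 + 0.0225 = 0.3466
Σp_2ᵢ² = 0.20² + 0.21² + 0.17² + 0.03² + 0.14² + 0.03² + 0.14² + 0.08² = 0.0400 + 0.0441 + 0.0289 + 0.0009 + 0.0196 + 0.0009 + 0.0196 + 0.0064 = 0.1604
O = 0.0553 / √(0.3466 × 0.1604) = 0.0553 / 0.23579 = 0.2345
O = 0.2345 < 0.6 → No.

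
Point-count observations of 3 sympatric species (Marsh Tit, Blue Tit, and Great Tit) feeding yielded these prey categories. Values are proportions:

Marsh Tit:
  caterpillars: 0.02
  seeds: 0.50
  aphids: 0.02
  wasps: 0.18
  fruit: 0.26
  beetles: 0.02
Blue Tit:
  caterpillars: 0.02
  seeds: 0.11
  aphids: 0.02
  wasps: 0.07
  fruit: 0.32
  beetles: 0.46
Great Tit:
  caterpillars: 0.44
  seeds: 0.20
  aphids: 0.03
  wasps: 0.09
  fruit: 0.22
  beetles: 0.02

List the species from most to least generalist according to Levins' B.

Great Tit > Blue Tit > Marsh Tit

Σp_Marsᵢ² = 0.02² + 0.50² + 0.02² + 0.18² + 0.26² + 0.02² = 0.0004 + 0.2500 + 0.0004 + 0.0324 + 0.0676 + 0.0004 = 0.3512
B_Mars = 1 / 0.3512 = 2.8474
Σp_Blueᵢ² = 0.02² + 0.11² + 0.02² + 0.07² + 0.32² + 0.46² = 0.0004 + 0.0121 + 0.0004 + 0.0049 + 0.1024 + 0.2116 = 0.3318
B_Blue = 1 / 0.3318 = 3.0139
Σp_Greaᵢ² = 0.44² + 0.20² + 0.03² + 0.09² + 0.22² + 0.02² = 0.1936 + 0.0400 + 0.0009 + 0.0081 + 0.0484 + 0.0004 = 0.2914
B_Grea = 1 / 0.2914 = 3.4317
Ranking by B (broadest → narrowest): Great Tit (3.43) > Blue Tit (3.01) > Marsh Tit (2.85)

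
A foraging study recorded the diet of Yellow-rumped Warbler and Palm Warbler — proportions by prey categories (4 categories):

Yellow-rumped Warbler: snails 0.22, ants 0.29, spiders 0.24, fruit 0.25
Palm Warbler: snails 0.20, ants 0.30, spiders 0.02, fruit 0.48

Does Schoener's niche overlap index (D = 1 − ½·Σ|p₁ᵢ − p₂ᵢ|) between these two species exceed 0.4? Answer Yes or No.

Yes

Σ|p₁ᵢ − p₂ᵢ| = 0.02 + 0.01 + 0.22 + 0.23 = 0.48
D = 1 − ½ × 0.48 = 1 − 0.240 = 0.7600
D = 0.7600 > 0.4 → Yes.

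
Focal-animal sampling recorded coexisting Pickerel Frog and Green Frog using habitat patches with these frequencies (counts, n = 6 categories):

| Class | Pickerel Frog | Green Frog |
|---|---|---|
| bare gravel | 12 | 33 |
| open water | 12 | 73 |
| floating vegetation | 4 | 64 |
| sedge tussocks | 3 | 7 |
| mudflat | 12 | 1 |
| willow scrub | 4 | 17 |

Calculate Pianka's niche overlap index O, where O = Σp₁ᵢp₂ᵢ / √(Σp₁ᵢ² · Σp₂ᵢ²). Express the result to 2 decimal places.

Proportions for Pickerel Frog (n=47): 12/47=0.2553, 12/47=0.2553, 4/47=0.0851, 3/47=0.0638, 12/47=0.2553, 4/47=0.0851
Proportions for Green Frog (n=195): 33/195=0.1692, 73/195=0.3744, 64/195=0.3282, 7/195=0.0359, 1/195=0.0051, 17/195=0.0872
Σ p₁ᵢp₂ᵢ = 0.043197 + 0.095584 + 0.027930 + 0.002290 + 0.001302 + 0.007421 = 0.177724
Σp_1ᵢ² = 0.2553² + 0.2553² + 0.0851² + 0.0638² + 0.2553² + 0.0851² = 0.065178 + 0.065178 + 0.007242 + 0.004070 + 0.065178 + 0.007242 = 0.214088
Σp_2ᵢ² = 0.1692² + 0.3744² + 0.3282² + 0.0359² + 0.0051² + 0.0872² = 0.028629 + 0.140175 + 0.107715 + 0.001289 + 0.000026 + 0.007604 = 0.285438
O = 0.177724 / √(0.214088 × 0.285438) = 0.177724 / 0.2472020 = 0.7189

0.72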